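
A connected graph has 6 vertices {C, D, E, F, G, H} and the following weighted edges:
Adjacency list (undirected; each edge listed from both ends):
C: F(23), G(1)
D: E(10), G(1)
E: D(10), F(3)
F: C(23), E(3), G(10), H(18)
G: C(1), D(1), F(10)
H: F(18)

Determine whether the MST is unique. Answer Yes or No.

Sort edges by weight, then run Kruskal:
C–G (1): add. Components now {C,G} {D} {E} {F} {H}
D–G (1): add. Components now {C,D,G} {E} {F} {H}
E–F (3): add. Components now {C,D,G} {E,F} {H}
D–E (10): add. Components now {C,D,E,F,G} {H}
F–G (10): skip — F and G already connected.
F–H (18): add. Components now {C,D,E,F,G,H}
Non-tree edge F–G has weight 10, equal to the heaviest edge on its tree cycle — swapping gives another MST of the same weight. Not unique.

No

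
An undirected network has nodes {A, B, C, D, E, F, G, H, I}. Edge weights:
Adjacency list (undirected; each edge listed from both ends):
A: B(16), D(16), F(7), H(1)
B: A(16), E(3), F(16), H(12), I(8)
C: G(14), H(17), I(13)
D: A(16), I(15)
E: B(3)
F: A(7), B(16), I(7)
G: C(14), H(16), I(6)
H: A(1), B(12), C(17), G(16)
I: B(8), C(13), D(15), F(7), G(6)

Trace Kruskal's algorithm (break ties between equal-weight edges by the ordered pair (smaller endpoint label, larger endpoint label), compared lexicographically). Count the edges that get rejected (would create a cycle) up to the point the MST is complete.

Kruskal's algorithm — process edges by increasing weight (ties by edge label):
A—H (1): add — endpoints in different components.
B—E (3): add — endpoints in different components.
G—I (6): add — endpoints in different components.
A—F (7): add — endpoints in different components.
F—I (7): add — endpoints in different components.
B—I (8): add — endpoints in different components.
B—H (12): skip — B and H already connected.
C—I (13): add — endpoints in different components.
C—G (14): skip — C and G already connected.
D—I (15): add — endpoints in different components.
Edges rejected before the tree was complete: 2.

2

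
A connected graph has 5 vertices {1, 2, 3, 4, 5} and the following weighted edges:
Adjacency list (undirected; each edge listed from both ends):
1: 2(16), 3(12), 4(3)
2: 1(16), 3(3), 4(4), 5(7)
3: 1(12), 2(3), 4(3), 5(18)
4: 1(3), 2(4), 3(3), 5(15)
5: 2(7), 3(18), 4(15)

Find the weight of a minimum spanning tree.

16

Prim's algorithm from 3:
Step 1: cheapest edge leaving the tree is 2–3 (3); add 2.
Step 2: cheapest edge leaving the tree is 3–4 (3); add 4.
Step 3: cheapest edge leaving the tree is 1–4 (3); add 1.
Step 4: cheapest edge leaving the tree is 2–5 (7); add 5.
MST edges: 2–3, 3–4, 1–4, 2–5; total weight 3+3+3+7 = 16.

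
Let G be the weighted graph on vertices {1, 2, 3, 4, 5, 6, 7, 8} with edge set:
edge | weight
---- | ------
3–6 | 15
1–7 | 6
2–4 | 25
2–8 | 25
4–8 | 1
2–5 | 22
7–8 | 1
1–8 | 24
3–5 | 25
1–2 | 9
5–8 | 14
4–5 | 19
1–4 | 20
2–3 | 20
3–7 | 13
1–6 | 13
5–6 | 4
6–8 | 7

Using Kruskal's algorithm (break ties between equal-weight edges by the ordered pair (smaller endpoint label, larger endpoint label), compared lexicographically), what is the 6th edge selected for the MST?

Kruskal: consider edges lightest-first.
4–8 (1): add — endpoints in different components.
7–8 (1): add — endpoints in different components.
5–6 (4): add — endpoints in different components.
1–7 (6): add — endpoints in different components.
6–8 (7): add — endpoints in different components.
1–2 (9): add — endpoints in different components.
1–6 (13): skip — 1 and 6 already connected.
3–7 (13): add — endpoints in different components.
The 6th edge added is 1–2.

1-2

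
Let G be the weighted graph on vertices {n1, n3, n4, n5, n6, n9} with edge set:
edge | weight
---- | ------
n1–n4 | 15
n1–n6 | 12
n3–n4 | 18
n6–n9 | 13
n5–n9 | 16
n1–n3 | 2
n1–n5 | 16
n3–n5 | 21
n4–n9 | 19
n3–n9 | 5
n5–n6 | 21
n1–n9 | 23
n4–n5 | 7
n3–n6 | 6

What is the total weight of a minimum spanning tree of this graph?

35

Prim's algorithm from n5:
Step 1: frontier [n4–n5 7, n1–n5 16, n5–n9 16, n3–n5 21, n5–n6 21] → take n4–n5 (7); add n4.
Step 2: frontier [n1–n4 15, n3–n4 18, n4–n9 19, n1–n5 16, n5–n9 16, n3–n5 21, n5–n6 21] → take n1–n4 (15); add n1.
Step 3: frontier [n1–n3 2, n1–n6 12, n1–n9 23, n3–n4 18, n4–n9 19, n5–n9 16, n3–n5 21, n5–n6 21] → take n1–n3 (2); add n3.
Step 4: frontier [n1–n6 12, n1–n9 23, n3–n9 5, n3–n6 6, n4–n9 19, n5–n9 16, n5–n6 21] → take n3–n9 (5); add n9.
Step 5: frontier [n1–n6 12, n3–n6 6, n5–n6 21, n6–n9 13] → take n3–n6 (6); add n6.
MST edges: n4–n5, n1–n4, n1–n3, n3–n9, n3–n6; total weight 7+15+2+5+6 = 35.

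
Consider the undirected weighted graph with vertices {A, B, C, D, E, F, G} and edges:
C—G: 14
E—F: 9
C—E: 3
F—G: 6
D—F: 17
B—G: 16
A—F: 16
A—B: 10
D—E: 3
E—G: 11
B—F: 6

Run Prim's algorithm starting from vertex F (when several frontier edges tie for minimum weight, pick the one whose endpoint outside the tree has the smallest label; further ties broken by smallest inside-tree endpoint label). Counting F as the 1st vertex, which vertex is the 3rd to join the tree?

G

Grow the tree from F using Prim:
Step 1: frontier [B—F 6, F—G 6, E—F 9, A—F 16, D—F 17] → take B—F (6); add B.
Step 2: frontier [A—B 10, B—G 16, F—G 6, E—F 9, A—F 16, D—F 17] → take F—G (6); add G.
Step 3: frontier [A—B 10, E—F 9, A—F 16, D—F 17, E—G 11, C—G 14] → take E—F (9); add E.
Step 4: frontier [A—B 10, C—E 3, D—E 3, A—F 16, D—F 17, C—G 14] → take C—E (3); add C.
Step 5: frontier [A—B 10, D—E 3, A—F 16, D—F 17] → take D—E (3); add D.
Step 6: frontier [A—B 10, A—F 16] → take A—B (10); add A.
Vertex order: F, B, G, E, C, D, A. The 3rd vertex is G.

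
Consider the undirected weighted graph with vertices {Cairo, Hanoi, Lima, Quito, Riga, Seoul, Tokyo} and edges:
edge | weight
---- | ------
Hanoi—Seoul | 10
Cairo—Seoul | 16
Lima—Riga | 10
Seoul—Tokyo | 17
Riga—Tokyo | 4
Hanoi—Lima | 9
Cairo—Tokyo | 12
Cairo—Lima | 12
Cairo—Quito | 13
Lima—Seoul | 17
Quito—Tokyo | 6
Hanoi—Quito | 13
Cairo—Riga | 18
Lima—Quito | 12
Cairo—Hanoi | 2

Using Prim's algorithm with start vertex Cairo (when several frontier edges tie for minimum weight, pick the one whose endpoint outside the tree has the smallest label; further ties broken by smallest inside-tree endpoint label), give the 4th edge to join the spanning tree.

Riga-Tokyo

Prim, starting at Cairo.
Step 1: cheapest edge leaving the tree is Cairo—Hanoi (2); add Hanoi.
Step 2: cheapest edge leaving the tree is Hanoi—Lima (9); add Lima.
Step 3: cheapest edge leaving the tree is Lima—Riga (10); add Riga.
Step 4: cheapest edge leaving the tree is Riga—Tokyo (4); add Tokyo.
Step 5: cheapest edge leaving the tree is Quito—Tokyo (6); add Quito.
Step 6: cheapest edge leaving the tree is Hanoi—Seoul (10); add Seoul.
The 4th edge added is Riga—Tokyo.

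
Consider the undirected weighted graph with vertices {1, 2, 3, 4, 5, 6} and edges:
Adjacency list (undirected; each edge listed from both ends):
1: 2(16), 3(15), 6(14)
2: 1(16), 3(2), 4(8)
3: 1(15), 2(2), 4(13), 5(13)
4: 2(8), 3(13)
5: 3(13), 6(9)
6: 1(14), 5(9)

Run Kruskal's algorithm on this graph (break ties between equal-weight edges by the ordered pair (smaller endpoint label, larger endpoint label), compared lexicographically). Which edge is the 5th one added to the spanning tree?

1-6

Sort edges by weight, then run Kruskal:
2 3 (2): add. Components now {1} {2,3} {4} {5} {6}
2 4 (8): add. Components now {1} {2,3,4} {5} {6}
5 6 (9): add. Components now {1} {2,3,4} {5,6}
3 4 (13): skip — 3 and 4 already connected.
3 5 (13): add. Components now {1} {2,3,4,5,6}
1 6 (14): add. Components now {1,2,3,4,5,6}
The 5th edge added is 1 6.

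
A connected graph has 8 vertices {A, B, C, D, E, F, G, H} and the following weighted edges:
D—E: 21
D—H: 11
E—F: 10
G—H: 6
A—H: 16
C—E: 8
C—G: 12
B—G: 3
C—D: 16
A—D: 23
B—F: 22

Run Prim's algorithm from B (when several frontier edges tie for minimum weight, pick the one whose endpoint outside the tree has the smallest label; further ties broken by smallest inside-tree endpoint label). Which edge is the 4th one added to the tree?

Grow the tree from B using Prim:
Step 1: frontier [B—G 3, B—F 22] → take B—G (3); add G.
Step 2: frontier [B—F 22, G—H 6, C—G 12] → take G—H (6); add H.
Step 3: frontier [B—F 22, C—G 12, D—H 11, A—H 16] → take D—H (11); add D.
Step 4: frontier [B—F 22, C—D 16, D—E 21, A—D 23, C—G 12, A—H 16] → take C—G (12); add C.
Step 5: frontier [B—F 22, C—E 8, D—E 21, A—D 23, A—H 16] → take C—E (8); add E.
Step 6: frontier [B—F 22, A—D 23, E—F 10, A—H 16] → take E—F (10); add F.
Step 7: frontier [A—D 23, A—H 16] → take A—H (16); add A.
The 4th edge added is C—G.

C-G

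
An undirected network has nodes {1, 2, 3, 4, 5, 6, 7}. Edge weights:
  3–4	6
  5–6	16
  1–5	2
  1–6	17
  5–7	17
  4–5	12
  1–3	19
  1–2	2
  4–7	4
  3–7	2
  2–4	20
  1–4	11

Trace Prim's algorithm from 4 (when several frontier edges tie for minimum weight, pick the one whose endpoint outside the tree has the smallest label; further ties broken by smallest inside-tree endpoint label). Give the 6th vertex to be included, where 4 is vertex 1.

5

Prim, starting at 4.
Step 1: cheapest edge leaving the tree is 4–7 (4); add 7.
Step 2: cheapest edge leaving the tree is 3–7 (2); add 3.
Step 3: cheapest edge leaving the tree is 1–4 (11); add 1.
Step 4: cheapest edge leaving the tree is 1–2 (2); add 2.
Step 5: cheapest edge leaving the tree is 1–5 (2); add 5.
Step 6: cheapest edge leaving the tree is 5–6 (16); add 6.
Vertex order: 4, 7, 3, 1, 2, 5, 6. The 6th vertex is 5.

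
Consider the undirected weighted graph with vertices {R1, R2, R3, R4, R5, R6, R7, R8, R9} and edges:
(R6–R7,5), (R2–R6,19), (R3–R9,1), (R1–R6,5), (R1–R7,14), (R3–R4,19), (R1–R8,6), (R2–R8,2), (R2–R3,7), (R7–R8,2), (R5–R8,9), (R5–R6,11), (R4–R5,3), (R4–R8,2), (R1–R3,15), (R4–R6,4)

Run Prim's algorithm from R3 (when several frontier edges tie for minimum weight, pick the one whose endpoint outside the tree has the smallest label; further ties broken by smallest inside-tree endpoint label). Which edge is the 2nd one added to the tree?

R2-R3

Prim's algorithm from R3:
Step 1: cheapest edge leaving the tree is R3–R9 (1); add R9.
Step 2: cheapest edge leaving the tree is R2–R3 (7); add R2.
Step 3: cheapest edge leaving the tree is R2–R8 (2); add R8.
Step 4: cheapest edge leaving the tree is R4–R8 (2); add R4.
Step 5: cheapest edge leaving the tree is R7–R8 (2); add R7.
Step 6: cheapest edge leaving the tree is R4–R5 (3); add R5.
Step 7: cheapest edge leaving the tree is R4–R6 (4); add R6.
Step 8: cheapest edge leaving the tree is R1–R6 (5); add R1.
The 2nd edge added is R2–R3.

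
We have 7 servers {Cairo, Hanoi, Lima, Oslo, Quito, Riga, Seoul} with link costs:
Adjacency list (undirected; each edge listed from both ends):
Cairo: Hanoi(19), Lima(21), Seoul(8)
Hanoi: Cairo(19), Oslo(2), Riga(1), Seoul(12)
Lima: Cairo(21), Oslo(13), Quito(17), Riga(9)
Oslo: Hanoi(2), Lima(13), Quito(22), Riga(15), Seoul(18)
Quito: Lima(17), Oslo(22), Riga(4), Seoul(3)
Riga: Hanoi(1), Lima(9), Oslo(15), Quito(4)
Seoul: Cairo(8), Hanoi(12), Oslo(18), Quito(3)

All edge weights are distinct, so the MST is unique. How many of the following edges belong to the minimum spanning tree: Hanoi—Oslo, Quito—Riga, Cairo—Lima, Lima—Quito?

Sort edges by weight, then run Kruskal:
Hanoi—Riga (1): add. Components now {Oslo} {Seoul} {Cairo} {Quito} {Hanoi,Riga} {Lima}
Hanoi—Oslo (2): add. Components now {Hanoi,Oslo,Riga} {Seoul} {Cairo} {Quito} {Lima}
Quito—Seoul (3): add. Components now {Hanoi,Oslo,Riga} {Quito,Seoul} {Cairo} {Lima}
Quito—Riga (4): add. Components now {Hanoi,Oslo,Quito,Riga,Seoul} {Cairo} {Lima}
Cairo—Seoul (8): add. Components now {Cairo,Hanoi,Oslo,Quito,Riga,Seoul} {Lima}
Lima—Riga (9): add. Components now {Cairo,Hanoi,Lima,Oslo,Quito,Riga,Seoul}
MST edge set: {Hanoi—Riga, Hanoi—Oslo, Quito—Seoul, Quito—Riga, Cairo—Seoul, Lima—Riga}.
Of the listed edges, {Hanoi—Oslo, Quito—Riga} are in the MST → 2.

2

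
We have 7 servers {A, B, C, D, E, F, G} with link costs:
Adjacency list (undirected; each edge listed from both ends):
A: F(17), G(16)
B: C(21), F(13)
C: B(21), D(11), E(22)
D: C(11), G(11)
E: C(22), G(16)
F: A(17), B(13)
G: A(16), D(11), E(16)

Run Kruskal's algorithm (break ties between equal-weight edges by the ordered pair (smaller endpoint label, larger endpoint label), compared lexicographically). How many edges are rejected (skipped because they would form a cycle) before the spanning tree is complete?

0

Kruskal: consider edges lightest-first.
C—D (11): add — endpoints in different components.
D—G (11): add — endpoints in different components.
B—F (13): add — endpoints in different components.
A—G (16): add — endpoints in different components.
E—G (16): add — endpoints in different components.
A—F (17): add — endpoints in different components.
Edges rejected before the tree was complete: 0.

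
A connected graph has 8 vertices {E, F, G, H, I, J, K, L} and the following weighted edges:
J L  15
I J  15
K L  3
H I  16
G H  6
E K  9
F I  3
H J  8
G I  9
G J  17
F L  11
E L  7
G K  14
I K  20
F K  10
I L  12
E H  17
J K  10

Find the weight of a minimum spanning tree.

46

Kruskal's algorithm — process edges by increasing weight (ties by edge label):
F I (3): add — endpoints in different components.
K L (3): add — endpoints in different components.
G H (6): add — endpoints in different components.
E L (7): add — endpoints in different components.
H J (8): add — endpoints in different components.
E K (9): skip — E and K already connected.
G I (9): add — endpoints in different components.
F K (10): add — endpoints in different components.
MST edges: F I, K L, G H, E L, H J, G I, F K; total weight 3+3+6+7+8+9+10 = 46.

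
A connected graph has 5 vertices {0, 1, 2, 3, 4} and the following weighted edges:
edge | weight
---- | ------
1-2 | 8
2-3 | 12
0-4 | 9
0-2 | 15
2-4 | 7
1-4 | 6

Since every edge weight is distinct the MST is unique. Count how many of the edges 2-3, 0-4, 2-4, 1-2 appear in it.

3

Kruskal: consider edges lightest-first.
1-4 (6): add — endpoints in different components.
2-4 (7): add — endpoints in different components.
1-2 (8): skip — 1 and 2 already connected.
0-4 (9): add — endpoints in different components.
2-3 (12): add — endpoints in different components.
MST edge set: {1-4, 2-4, 0-4, 2-3}.
Of the listed edges, {2-3, 0-4, 2-4} are in the MST → 3.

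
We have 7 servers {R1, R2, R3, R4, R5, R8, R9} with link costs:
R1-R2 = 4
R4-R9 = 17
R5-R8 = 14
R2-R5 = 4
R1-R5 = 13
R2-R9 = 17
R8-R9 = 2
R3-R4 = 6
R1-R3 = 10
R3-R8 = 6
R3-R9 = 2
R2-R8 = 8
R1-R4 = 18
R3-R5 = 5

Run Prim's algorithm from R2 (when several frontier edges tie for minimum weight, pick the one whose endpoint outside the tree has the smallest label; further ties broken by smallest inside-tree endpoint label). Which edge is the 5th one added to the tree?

R8-R9

Prim, starting at R2.
Step 1: frontier [R1-R2 4, R2-R5 4, R2-R8 8, R2-R9 17] → take R1-R2 (4); add R1.
Step 2: frontier [R1-R3 10, R1-R5 13, R1-R4 18, R2-R5 4, R2-R8 8, R2-R9 17] → take R2-R5 (4); add R5.
Step 3: frontier [R1-R3 10, R1-R4 18, R2-R8 8, R2-R9 17, R3-R5 5, R5-R8 14] → take R3-R5 (5); add R3.
Step 4: frontier [R1-R4 18, R2-R8 8, R2-R9 17, R3-R9 2, R3-R4 6, R3-R8 6, R5-R8 14] → take R3-R9 (2); add R9.
Step 5: frontier [R1-R4 18, R2-R8 8, R3-R4 6, R3-R8 6, R5-R8 14, R8-R9 2, R4-R9 17] → take R8-R9 (2); add R8.
Step 6: frontier [R1-R4 18, R3-R4 6, R4-R9 17] → take R3-R4 (6); add R4.
The 5th edge added is R8-R9.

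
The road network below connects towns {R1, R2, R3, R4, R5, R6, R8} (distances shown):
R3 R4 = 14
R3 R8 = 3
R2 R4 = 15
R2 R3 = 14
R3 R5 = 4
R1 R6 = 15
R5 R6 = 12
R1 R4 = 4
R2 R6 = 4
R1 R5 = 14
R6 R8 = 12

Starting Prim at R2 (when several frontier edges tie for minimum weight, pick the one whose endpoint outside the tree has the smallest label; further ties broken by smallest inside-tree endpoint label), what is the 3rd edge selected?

Prim, starting at R2.
Step 1: frontier [R2 R6 4, R2 R3 14, R2 R4 15] → take R2 R6 (4); add R6.
Step 2: frontier [R2 R3 14, R2 R4 15, R5 R6 12, R6 R8 12, R1 R6 15] → take R5 R6 (12); add R5.
Step 3: frontier [R2 R3 14, R2 R4 15, R3 R5 4, R1 R5 14, R6 R8 12, R1 R6 15] → take R3 R5 (4); add R3.
Step 4: frontier [R2 R4 15, R3 R8 3, R3 R4 14, R1 R5 14, R6 R8 12, R1 R6 15] → take R3 R8 (3); add R8.
Step 5: frontier [R2 R4 15, R3 R4 14, R1 R5 14, R1 R6 15] → take R1 R5 (14); add R1.
Step 6: frontier [R1 R4 4, R2 R4 15, R3 R4 14] → take R1 R4 (4); add R4.
The 3rd edge added is R3 R5.

R3-R5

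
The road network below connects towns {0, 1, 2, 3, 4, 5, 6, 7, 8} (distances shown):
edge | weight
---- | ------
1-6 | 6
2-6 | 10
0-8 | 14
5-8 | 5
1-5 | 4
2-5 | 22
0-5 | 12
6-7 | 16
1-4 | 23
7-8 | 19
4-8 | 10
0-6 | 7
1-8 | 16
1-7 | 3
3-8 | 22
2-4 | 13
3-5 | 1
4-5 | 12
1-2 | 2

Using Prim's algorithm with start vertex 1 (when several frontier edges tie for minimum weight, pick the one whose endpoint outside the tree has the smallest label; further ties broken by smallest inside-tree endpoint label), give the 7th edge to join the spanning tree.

0-6

Prim's algorithm from 1:
Step 1: cheapest edge leaving the tree is 1-2 (2); add 2.
Step 2: cheapest edge leaving the tree is 1-7 (3); add 7.
Step 3: cheapest edge leaving the tree is 1-5 (4); add 5.
Step 4: cheapest edge leaving the tree is 3-5 (1); add 3.
Step 5: cheapest edge leaving the tree is 5-8 (5); add 8.
Step 6: cheapest edge leaving the tree is 1-6 (6); add 6.
Step 7: cheapest edge leaving the tree is 0-6 (7); add 0.
Step 8: cheapest edge leaving the tree is 4-8 (10); add 4.
The 7th edge added is 0-6.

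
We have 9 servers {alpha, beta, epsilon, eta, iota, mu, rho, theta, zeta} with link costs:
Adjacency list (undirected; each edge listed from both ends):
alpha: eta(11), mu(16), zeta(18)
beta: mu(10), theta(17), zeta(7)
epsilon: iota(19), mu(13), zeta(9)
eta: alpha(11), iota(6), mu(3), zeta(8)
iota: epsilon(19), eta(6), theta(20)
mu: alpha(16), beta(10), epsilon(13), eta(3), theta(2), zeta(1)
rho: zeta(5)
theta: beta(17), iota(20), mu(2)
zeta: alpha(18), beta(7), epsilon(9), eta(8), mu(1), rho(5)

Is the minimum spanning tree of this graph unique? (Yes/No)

Yes

Sort edges by weight, then run Kruskal:
mu-zeta (1): add — endpoints in different components.
mu-theta (2): add — endpoints in different components.
eta-mu (3): add — endpoints in different components.
rho-zeta (5): add — endpoints in different components.
eta-iota (6): add — endpoints in different components.
beta-zeta (7): add — endpoints in different components.
eta-zeta (8): skip — zeta and eta already connected.
epsilon-zeta (9): add — endpoints in different components.
beta-mu (10): skip — beta and mu already connected.
alpha-eta (11): add — endpoints in different components.
Every non-tree edge has weight strictly greater than the heaviest edge on the tree path between its endpoints, so the MST is unique.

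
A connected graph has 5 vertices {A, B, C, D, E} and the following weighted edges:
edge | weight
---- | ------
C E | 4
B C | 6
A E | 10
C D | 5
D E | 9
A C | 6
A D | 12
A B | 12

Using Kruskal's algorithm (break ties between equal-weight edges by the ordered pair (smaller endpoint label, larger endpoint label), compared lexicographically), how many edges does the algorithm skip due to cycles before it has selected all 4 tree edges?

Kruskal: consider edges lightest-first.
C E (4): add. Components now {A} {B} {C,E} {D}
C D (5): add. Components now {A} {B} {C,D,E}
A C (6): add. Components now {A,C,D,E} {B}
B C (6): add. Components now {A,B,C,D,E}
Edges rejected before the tree was complete: 0.

0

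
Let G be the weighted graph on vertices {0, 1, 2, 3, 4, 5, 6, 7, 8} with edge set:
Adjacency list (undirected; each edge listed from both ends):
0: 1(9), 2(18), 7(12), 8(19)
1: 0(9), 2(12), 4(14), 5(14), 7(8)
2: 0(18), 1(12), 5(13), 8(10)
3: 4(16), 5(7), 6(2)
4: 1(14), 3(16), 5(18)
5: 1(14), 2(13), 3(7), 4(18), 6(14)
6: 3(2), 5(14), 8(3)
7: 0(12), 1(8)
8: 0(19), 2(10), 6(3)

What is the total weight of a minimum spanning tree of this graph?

65

Prim, starting at 3.
Step 1: cheapest edge leaving the tree is 3—6 (2); add 6.
Step 2: cheapest edge leaving the tree is 6—8 (3); add 8.
Step 3: cheapest edge leaving the tree is 3—5 (7); add 5.
Step 4: cheapest edge leaving the tree is 2—8 (10); add 2.
Step 5: cheapest edge leaving the tree is 1—2 (12); add 1.
Step 6: cheapest edge leaving the tree is 1—7 (8); add 7.
Step 7: cheapest edge leaving the tree is 0—1 (9); add 0.
Step 8: cheapest edge leaving the tree is 1—4 (14); add 4.
MST edges: 3—6, 6—8, 3—5, 2—8, 1—2, 1—7, 0—1, 1—4; total weight 2+3+7+10+12+8+9+14 = 65.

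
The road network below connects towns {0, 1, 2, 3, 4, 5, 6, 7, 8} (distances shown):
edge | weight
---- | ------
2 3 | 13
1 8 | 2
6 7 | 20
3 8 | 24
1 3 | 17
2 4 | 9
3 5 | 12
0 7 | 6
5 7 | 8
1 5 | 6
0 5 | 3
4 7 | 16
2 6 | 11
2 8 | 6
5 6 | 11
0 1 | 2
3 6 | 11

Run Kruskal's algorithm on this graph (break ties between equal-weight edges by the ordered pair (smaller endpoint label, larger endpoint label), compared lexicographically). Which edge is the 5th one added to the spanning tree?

Kruskal's algorithm — process edges by increasing weight (ties by edge label):
0 1 (2): add — endpoints in different components.
1 8 (2): add — endpoints in different components.
0 5 (3): add — endpoints in different components.
0 7 (6): add — endpoints in different components.
1 5 (6): skip — 1 and 5 already connected.
2 8 (6): add — endpoints in different components.
5 7 (8): skip — 5 and 7 already connected.
2 4 (9): add — endpoints in different components.
2 6 (11): add — endpoints in different components.
3 6 (11): add — endpoints in different components.
The 5th edge added is 2 8.

2-8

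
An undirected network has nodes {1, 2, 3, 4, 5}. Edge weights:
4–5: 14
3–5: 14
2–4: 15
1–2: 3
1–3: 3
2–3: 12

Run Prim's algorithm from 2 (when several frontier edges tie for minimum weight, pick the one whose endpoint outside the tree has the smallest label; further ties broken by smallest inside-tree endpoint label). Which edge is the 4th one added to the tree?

4-5

Prim's algorithm from 2:
Step 1: frontier [1–2 3, 2–3 12, 2–4 15] → take 1–2 (3); add 1.
Step 2: frontier [1–3 3, 2–3 12, 2–4 15] → take 1–3 (3); add 3.
Step 3: frontier [2–4 15, 3–5 14] → take 3–5 (14); add 5.
Step 4: frontier [2–4 15, 4–5 14] → take 4–5 (14); add 4.
The 4th edge added is 4–5.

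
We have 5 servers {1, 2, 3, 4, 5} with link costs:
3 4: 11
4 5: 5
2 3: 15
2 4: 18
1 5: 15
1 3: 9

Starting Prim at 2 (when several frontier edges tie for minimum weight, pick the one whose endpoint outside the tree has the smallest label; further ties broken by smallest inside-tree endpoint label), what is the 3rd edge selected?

Prim's algorithm from 2:
Step 1: frontier [2 3 15, 2 4 18] → take 2 3 (15); add 3.
Step 2: frontier [2 4 18, 1 3 9, 3 4 11] → take 1 3 (9); add 1.
Step 3: frontier [1 5 15, 2 4 18, 3 4 11] → take 3 4 (11); add 4.
Step 4: frontier [1 5 15, 4 5 5] → take 4 5 (5); add 5.
The 3rd edge added is 3 4.

3-4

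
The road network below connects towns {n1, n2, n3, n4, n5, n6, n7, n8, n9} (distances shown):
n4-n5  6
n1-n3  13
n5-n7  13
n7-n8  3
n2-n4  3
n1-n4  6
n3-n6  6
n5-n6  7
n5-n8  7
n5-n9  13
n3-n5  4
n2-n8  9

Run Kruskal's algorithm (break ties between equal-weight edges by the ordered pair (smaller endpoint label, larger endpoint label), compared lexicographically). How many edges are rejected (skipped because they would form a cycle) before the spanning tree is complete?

Sort edges by weight, then run Kruskal:
n2-n4 (3): add — endpoints in different components.
n7-n8 (3): add — endpoints in different components.
n3-n5 (4): add — endpoints in different components.
n1-n4 (6): add — endpoints in different components.
n3-n6 (6): add — endpoints in different components.
n4-n5 (6): add — endpoints in different components.
n5-n6 (7): skip — n5 and n6 already connected.
n5-n8 (7): add — endpoints in different components.
n2-n8 (9): skip — n2 and n8 already connected.
n1-n3 (13): skip — n3 and n1 already connected.
n5-n7 (13): skip — n7 and n5 already connected.
n5-n9 (13): add — endpoints in different components.
Edges rejected before the tree was complete: 4.

4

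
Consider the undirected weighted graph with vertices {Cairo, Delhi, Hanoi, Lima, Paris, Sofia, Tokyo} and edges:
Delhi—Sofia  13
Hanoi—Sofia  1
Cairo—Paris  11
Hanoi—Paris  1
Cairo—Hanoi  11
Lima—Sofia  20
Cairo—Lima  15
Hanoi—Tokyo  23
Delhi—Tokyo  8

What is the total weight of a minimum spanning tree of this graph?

49

Kruskal's algorithm — process edges by increasing weight (ties by edge label):
Hanoi—Paris (1): add — endpoints in different components.
Hanoi—Sofia (1): add — endpoints in different components.
Delhi—Tokyo (8): add — endpoints in different components.
Cairo—Hanoi (11): add — endpoints in different components.
Cairo—Paris (11): skip — Cairo and Paris already connected.
Delhi—Sofia (13): add — endpoints in different components.
Cairo—Lima (15): add — endpoints in different components.
MST edges: Hanoi—Paris, Hanoi—Sofia, Delhi—Tokyo, Cairo—Hanoi, Delhi—Sofia, Cairo—Lima; total weight 1+1+8+11+13+15 = 49.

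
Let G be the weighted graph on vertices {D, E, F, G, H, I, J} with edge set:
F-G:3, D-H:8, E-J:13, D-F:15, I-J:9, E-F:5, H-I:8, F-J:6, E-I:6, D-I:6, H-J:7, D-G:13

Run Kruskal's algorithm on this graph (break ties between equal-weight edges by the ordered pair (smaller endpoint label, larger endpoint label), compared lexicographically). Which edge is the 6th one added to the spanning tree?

H-J

Kruskal: consider edges lightest-first.
F-G (3): add. Components now {D} {E} {F,G} {H} {I} {J}
E-F (5): add. Components now {D} {E,F,G} {H} {I} {J}
D-I (6): add. Components now {D,I} {E,F,G} {H} {J}
E-I (6): add. Components now {D,E,F,G,I} {H} {J}
F-J (6): add. Components now {D,E,F,G,I,J} {H}
H-J (7): add. Components now {D,E,F,G,H,I,J}
The 6th edge added is H-J.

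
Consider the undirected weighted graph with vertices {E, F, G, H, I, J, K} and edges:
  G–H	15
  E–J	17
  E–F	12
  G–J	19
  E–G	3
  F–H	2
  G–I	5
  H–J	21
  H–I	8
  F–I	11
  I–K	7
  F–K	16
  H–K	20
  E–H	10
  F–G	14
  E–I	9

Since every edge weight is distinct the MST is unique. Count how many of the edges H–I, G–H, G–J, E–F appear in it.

Kruskal: consider edges lightest-first.
F–H (2): add. Components now {E} {F,H} {G} {I} {J} {K}
E–G (3): add. Components now {E,G} {F,H} {I} {J} {K}
G–I (5): add. Components now {E,G,I} {F,H} {J} {K}
I–K (7): add. Components now {E,G,I,K} {F,H} {J}
H–I (8): add. Components now {E,F,G,H,I,K} {J}
E–I (9): skip — E and I already connected.
E–H (10): skip — E and H already connected.
F–I (11): skip — F and I already connected.
E–F (12): skip — E and F already connected.
F–G (14): skip — F and G already connected.
G–H (15): skip — G and H already connected.
F–K (16): skip — F and K already connected.
E–J (17): add. Components now {E,F,G,H,I,J,K}
MST edge set: {F–H, E–G, G–I, I–K, H–I, E–J}.
Of the listed edges, {H–I} are in the MST → 1.

1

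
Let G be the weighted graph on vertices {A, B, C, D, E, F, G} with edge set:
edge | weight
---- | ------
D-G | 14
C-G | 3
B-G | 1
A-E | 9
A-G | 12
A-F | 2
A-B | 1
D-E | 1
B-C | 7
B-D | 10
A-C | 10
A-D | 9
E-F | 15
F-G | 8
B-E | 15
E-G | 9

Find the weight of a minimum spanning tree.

17

Prim, starting at D.
Step 1: cheapest edge leaving the tree is D-E (1); add E.
Step 2: cheapest edge leaving the tree is A-D (9); add A.
Step 3: cheapest edge leaving the tree is A-B (1); add B.
Step 4: cheapest edge leaving the tree is B-G (1); add G.
Step 5: cheapest edge leaving the tree is A-F (2); add F.
Step 6: cheapest edge leaving the tree is C-G (3); add C.
MST edges: D-E, A-D, A-B, B-G, A-F, C-G; total weight 1+9+1+1+2+3 = 17.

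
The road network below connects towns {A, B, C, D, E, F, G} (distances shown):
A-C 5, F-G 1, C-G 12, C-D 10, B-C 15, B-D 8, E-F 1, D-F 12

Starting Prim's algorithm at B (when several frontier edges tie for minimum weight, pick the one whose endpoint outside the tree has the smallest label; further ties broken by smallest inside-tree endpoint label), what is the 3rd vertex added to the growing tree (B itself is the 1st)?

C

Prim's algorithm from B:
Step 1: frontier [B-D 8, B-C 15] → take B-D (8); add D.
Step 2: frontier [B-C 15, C-D 10, D-F 12] → take C-D (10); add C.
Step 3: frontier [A-C 5, C-G 12, D-F 12] → take A-C (5); add A.
Step 4: frontier [C-G 12, D-F 12] → take D-F (12); add F.
Step 5: frontier [C-G 12, E-F 1, F-G 1] → take E-F (1); add E.
Step 6: frontier [C-G 12, F-G 1] → take F-G (1); add G.
Vertex order: B, D, C, A, F, E, G. The 3rd vertex is C.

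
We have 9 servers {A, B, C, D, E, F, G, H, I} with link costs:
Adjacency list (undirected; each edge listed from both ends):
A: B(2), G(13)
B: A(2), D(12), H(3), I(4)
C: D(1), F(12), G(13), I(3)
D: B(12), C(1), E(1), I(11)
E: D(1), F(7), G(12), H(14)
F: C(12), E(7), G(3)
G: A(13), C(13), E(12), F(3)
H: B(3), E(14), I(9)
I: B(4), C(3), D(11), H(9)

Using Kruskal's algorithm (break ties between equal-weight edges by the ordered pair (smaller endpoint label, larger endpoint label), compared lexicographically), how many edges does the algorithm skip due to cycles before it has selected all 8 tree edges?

0

Sort edges by weight, then run Kruskal:
C D (1): add — endpoints in different components.
D E (1): add — endpoints in different components.
A B (2): add — endpoints in different components.
B H (3): add — endpoints in different components.
C I (3): add — endpoints in different components.
F G (3): add — endpoints in different components.
B I (4): add — endpoints in different components.
E F (7): add — endpoints in different components.
Edges rejected before the tree was complete: 0.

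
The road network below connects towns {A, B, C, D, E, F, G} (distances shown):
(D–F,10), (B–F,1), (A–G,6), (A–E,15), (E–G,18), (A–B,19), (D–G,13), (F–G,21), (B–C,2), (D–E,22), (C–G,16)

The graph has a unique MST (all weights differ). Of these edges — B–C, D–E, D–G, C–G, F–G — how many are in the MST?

Sort edges by weight, then run Kruskal:
B–F (1): add — endpoints in different components.
B–C (2): add — endpoints in different components.
A–G (6): add — endpoints in different components.
D–F (10): add — endpoints in different components.
D–G (13): add — endpoints in different components.
A–E (15): add — endpoints in different components.
MST edge set: {B–F, B–C, A–G, D–F, D–G, A–E}.
Of the listed edges, {B–C, D–G} are in the MST → 2.

2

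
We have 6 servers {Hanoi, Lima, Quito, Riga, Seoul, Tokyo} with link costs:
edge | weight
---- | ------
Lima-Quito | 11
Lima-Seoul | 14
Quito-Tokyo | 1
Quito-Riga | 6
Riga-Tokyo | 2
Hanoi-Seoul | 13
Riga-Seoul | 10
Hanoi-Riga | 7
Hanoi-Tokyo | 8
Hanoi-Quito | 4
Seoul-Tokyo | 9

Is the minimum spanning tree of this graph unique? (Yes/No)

Kruskal's algorithm — process edges by increasing weight (ties by edge label):
Quito-Tokyo (1): add. Components now {Quito,Tokyo} {Hanoi} {Seoul} {Riga} {Lima}
Riga-Tokyo (2): add. Components now {Quito,Riga,Tokyo} {Hanoi} {Seoul} {Lima}
Hanoi-Quito (4): add. Components now {Hanoi,Quito,Riga,Tokyo} {Seoul} {Lima}
Quito-Riga (6): skip — Quito and Riga already connected.
Hanoi-Riga (7): skip — Hanoi and Riga already connected.
Hanoi-Tokyo (8): skip — Hanoi and Tokyo already connected.
Seoul-Tokyo (9): add. Components now {Hanoi,Quito,Riga,Seoul,Tokyo} {Lima}
Riga-Seoul (10): skip — Seoul and Riga already connected.
Lima-Quito (11): add. Components now {Hanoi,Lima,Quito,Riga,Seoul,Tokyo}
Every non-tree edge has weight strictly greater than the heaviest edge on the tree path between its endpoints, so the MST is unique.

Yes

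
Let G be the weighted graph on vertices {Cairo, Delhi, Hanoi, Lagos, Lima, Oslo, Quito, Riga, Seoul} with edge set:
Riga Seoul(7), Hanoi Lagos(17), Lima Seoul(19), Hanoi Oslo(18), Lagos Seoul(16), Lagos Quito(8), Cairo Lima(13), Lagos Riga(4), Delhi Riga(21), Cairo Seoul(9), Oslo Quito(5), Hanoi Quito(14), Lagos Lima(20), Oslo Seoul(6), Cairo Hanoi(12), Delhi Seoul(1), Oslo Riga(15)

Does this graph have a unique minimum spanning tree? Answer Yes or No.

Yes

Kruskal: consider edges lightest-first.
Delhi Seoul (1): add — endpoints in different components.
Lagos Riga (4): add — endpoints in different components.
Oslo Quito (5): add — endpoints in different components.
Oslo Seoul (6): add — endpoints in different components.
Riga Seoul (7): add — endpoints in different components.
Lagos Quito (8): skip — Quito and Lagos already connected.
Cairo Seoul (9): add — endpoints in different components.
Cairo Hanoi (12): add — endpoints in different components.
Cairo Lima (13): add — endpoints in different components.
Every non-tree edge has weight strictly greater than the heaviest edge on the tree path between its endpoints, so the MST is unique.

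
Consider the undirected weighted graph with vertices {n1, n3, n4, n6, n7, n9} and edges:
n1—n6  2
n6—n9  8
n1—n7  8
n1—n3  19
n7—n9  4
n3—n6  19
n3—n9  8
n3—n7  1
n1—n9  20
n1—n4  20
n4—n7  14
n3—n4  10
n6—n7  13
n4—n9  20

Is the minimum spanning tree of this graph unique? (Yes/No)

Kruskal's algorithm — process edges by increasing weight (ties by edge label):
n3—n7 (1): add — endpoints in different components.
n1—n6 (2): add — endpoints in different components.
n7—n9 (4): add — endpoints in different components.
n1—n7 (8): add — endpoints in different components.
n3—n9 (8): skip — n3 and n9 already connected.
n6—n9 (8): skip — n6 and n9 already connected.
n3—n4 (10): add — endpoints in different components.
Non-tree edge n6—n9 has weight 8, equal to the heaviest edge on its tree cycle — swapping gives another MST of the same weight. Not unique.

No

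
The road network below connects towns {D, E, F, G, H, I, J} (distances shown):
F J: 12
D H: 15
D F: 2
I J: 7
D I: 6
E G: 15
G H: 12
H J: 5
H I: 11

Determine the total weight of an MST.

47

Kruskal: consider edges lightest-first.
D F (2): add. Components now {D,F} {E} {G} {H} {I} {J}
H J (5): add. Components now {D,F} {E} {G} {H,J} {I}
D I (6): add. Components now {D,F,I} {E} {G} {H,J}
I J (7): add. Components now {D,F,H,I,J} {E} {G}
H I (11): skip — H and I already connected.
F J (12): skip — F and J already connected.
G H (12): add. Components now {D,F,G,H,I,J} {E}
D H (15): skip — D and H already connected.
E G (15): add. Components now {D,E,F,G,H,I,J}
MST edges: D F, H J, D I, I J, G H, E G; total weight 2+5+6+7+12+15 = 47.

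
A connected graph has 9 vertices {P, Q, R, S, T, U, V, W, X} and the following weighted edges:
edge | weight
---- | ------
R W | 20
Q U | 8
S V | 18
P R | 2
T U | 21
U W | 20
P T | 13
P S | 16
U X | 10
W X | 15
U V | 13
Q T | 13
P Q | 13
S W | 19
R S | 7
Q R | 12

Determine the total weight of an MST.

80

Prim, starting at V.
Step 1: cheapest edge leaving the tree is U V (13); add U.
Step 2: cheapest edge leaving the tree is Q U (8); add Q.
Step 3: cheapest edge leaving the tree is U X (10); add X.
Step 4: cheapest edge leaving the tree is Q R (12); add R.
Step 5: cheapest edge leaving the tree is P R (2); add P.
Step 6: cheapest edge leaving the tree is R S (7); add S.
Step 7: cheapest edge leaving the tree is P T (13); add T.
Step 8: cheapest edge leaving the tree is W X (15); add W.
MST edges: U V, Q U, U X, Q R, P R, R S, P T, W X; total weight 13+8+10+12+2+7+13+15 = 80.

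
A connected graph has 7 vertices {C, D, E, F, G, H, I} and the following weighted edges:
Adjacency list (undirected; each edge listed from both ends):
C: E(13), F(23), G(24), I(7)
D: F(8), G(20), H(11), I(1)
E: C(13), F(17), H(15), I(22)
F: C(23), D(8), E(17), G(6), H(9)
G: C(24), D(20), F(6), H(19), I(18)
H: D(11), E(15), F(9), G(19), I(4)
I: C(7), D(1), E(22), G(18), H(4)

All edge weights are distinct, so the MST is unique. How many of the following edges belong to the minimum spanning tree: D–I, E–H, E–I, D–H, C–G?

Sort edges by weight, then run Kruskal:
D–I (1): add. Components now {C} {D,I} {E} {F} {G} {H}
H–I (4): add. Components now {C} {D,H,I} {E} {F} {G}
F–G (6): add. Components now {C} {D,H,I} {E} {F,G}
C–I (7): add. Components now {C,D,H,I} {E} {F,G}
D–F (8): add. Components now {C,D,F,G,H,I} {E}
F–H (9): skip — F and H already connected.
D–H (11): skip — D and H already connected.
C–E (13): add. Components now {C,D,E,F,G,H,I}
MST edge set: {D–I, H–I, F–G, C–I, D–F, C–E}.
Of the listed edges, {D–I} are in the MST → 1.

1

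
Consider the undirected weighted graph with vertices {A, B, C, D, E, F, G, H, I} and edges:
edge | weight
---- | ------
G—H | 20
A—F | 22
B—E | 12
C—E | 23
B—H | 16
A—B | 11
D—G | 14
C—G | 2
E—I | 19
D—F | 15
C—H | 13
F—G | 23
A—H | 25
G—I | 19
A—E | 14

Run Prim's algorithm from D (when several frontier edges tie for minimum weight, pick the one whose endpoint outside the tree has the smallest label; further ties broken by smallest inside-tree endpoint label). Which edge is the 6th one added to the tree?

A-B

Grow the tree from D using Prim:
Step 1: cheapest edge leaving the tree is D—G (14); add G.
Step 2: cheapest edge leaving the tree is C—G (2); add C.
Step 3: cheapest edge leaving the tree is C—H (13); add H.
Step 4: cheapest edge leaving the tree is D—F (15); add F.
Step 5: cheapest edge leaving the tree is B—H (16); add B.
Step 6: cheapest edge leaving the tree is A—B (11); add A.
Step 7: cheapest edge leaving the tree is B—E (12); add E.
Step 8: cheapest edge leaving the tree is E—I (19); add I.
The 6th edge added is A—B.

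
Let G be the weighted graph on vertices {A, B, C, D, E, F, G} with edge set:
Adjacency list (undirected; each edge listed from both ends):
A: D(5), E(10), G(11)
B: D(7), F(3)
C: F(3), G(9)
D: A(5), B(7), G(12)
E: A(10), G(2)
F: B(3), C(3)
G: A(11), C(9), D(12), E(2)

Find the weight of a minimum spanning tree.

29

Kruskal's algorithm — process edges by increasing weight (ties by edge label):
E—G (2): add — endpoints in different components.
B—F (3): add — endpoints in different components.
C—F (3): add — endpoints in different components.
A—D (5): add — endpoints in different components.
B—D (7): add — endpoints in different components.
C—G (9): add — endpoints in different components.
MST edges: E—G, B—F, C—F, A—D, B—D, C—G; total weight 2+3+3+5+7+9 = 29.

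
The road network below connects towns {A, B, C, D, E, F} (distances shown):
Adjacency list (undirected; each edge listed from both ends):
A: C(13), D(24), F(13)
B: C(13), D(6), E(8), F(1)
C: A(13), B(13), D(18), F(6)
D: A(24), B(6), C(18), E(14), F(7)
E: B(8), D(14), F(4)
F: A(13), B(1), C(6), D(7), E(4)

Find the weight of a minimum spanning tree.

Kruskal's algorithm — process edges by increasing weight (ties by edge label):
B-F (1): add. Components now {A} {B,F} {C} {D} {E}
E-F (4): add. Components now {A} {B,E,F} {C} {D}
B-D (6): add. Components now {A} {B,D,E,F} {C}
C-F (6): add. Components now {A} {B,C,D,E,F}
D-F (7): skip — D and F already connected.
B-E (8): skip — B and E already connected.
A-C (13): add. Components now {A,B,C,D,E,F}
MST edges: B-F, E-F, B-D, C-F, A-C; total weight 1+4+6+6+13 = 30.

30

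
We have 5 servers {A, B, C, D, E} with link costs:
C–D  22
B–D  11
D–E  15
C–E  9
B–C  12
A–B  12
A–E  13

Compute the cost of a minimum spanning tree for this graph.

Grow the tree from B using Prim:
Step 1: cheapest edge leaving the tree is B–D (11); add D.
Step 2: cheapest edge leaving the tree is A–B (12); add A.
Step 3: cheapest edge leaving the tree is B–C (12); add C.
Step 4: cheapest edge leaving the tree is C–E (9); add E.
MST edges: B–D, A–B, B–C, C–E; total weight 11+12+12+9 = 44.

44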